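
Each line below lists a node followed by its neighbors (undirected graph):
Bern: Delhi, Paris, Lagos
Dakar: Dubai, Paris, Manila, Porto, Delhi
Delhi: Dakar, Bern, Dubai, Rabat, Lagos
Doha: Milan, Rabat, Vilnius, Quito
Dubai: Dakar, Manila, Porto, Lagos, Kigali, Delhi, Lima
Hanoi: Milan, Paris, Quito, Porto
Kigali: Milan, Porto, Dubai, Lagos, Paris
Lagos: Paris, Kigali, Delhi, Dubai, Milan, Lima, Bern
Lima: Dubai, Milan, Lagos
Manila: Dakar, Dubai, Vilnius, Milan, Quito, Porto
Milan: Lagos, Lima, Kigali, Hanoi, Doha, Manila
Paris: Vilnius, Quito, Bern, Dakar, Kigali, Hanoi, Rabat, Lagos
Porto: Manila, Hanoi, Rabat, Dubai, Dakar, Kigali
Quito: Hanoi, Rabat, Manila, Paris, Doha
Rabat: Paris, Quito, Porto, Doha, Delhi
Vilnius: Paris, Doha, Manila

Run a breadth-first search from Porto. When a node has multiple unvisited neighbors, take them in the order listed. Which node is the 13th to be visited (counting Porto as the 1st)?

Visit Porto; enqueue Manila, Hanoi, Rabat, Dubai, Dakar, Kigali → queue [Manila, Hanoi, Rabat, Dubai, Dakar, Kigali]
Visit Manila; enqueue Vilnius, Milan, Quito → queue [Hanoi, Rabat, Dubai, Dakar, Kigali, Vilnius, Milan, Quito]
Visit Hanoi; enqueue Paris → queue [Rabat, Dubai, Dakar, Kigali, Vilnius, Milan, Quito, Paris]
Visit Rabat; enqueue Doha, Delhi → queue [Dubai, Dakar, Kigali, Vilnius, Milan, Quito, Paris, Doha, Delhi]
Visit Dubai; enqueue Lagos, Lima → queue [Dakar, Kigali, Vilnius, Milan, Quito, Paris, Doha, Delhi, Lagos, Lima]
Visit Dakar → queue [Kigali, Vilnius, Milan, Quito, Paris, Doha, Delhi, Lagos, Lima]
Visit Kigali → queue [Vilnius, Milan, Quito, Paris, Doha, Delhi, Lagos, Lima]
Visit Vilnius → queue [Milan, Quito, Paris, Doha, Delhi, Lagos, Lima]
Visit Milan → queue [Quito, Paris, Doha, Delhi, Lagos, Lima]
Visit Quito → queue [Paris, Doha, Delhi, Lagos, Lima]
Visit Paris; enqueue Bern → queue [Doha, Delhi, Lagos, Lima, Bern]
Visit Doha → queue [Delhi, Lagos, Lima, Bern]
Visit Delhi → queue [Lagos, Lima, Bern]
Visit Lagos → queue [Lima, Bern]
Visit Lima → queue [Bern]
Visit Bern → queue []

Visit order: Porto, Manila, Hanoi, Rabat, Dubai, Dakar, Kigali, Vilnius, Milan, Quito, Paris, Doha, Delhi, Lagos, Lima, Bern

Delhi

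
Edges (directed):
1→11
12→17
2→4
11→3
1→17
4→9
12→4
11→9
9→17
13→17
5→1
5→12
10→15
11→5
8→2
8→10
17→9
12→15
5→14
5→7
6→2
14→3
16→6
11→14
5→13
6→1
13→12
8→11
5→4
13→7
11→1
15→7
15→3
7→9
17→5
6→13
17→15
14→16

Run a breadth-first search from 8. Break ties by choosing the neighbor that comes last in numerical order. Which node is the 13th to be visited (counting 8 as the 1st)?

Visit 8; enqueue 11, 10, 2 → queue [11, 10, 2]
Visit 11; enqueue 14, 9, 5, 3, 1 → queue [10, 2, 14, 9, 5, 3, 1]
Visit 10; enqueue 15 → queue [2, 14, 9, 5, 3, 1, 15]
Visit 2; enqueue 4 → queue [14, 9, 5, 3, 1, 15, 4]
Visit 14; enqueue 16 → queue [9, 5, 3, 1, 15, 4, 16]
Visit 9; enqueue 17 → queue [5, 3, 1, 15, 4, 16, 17]
Visit 5; enqueue 13, 12, 7 → queue [3, 1, 15, 4, 16, 17, 13, 12, 7]
Visit 3 → queue [1, 15, 4, 16, 17, 13, 12, 7]
Visit 1 → queue [15, 4, 16, 17, 13, 12, 7]
Visit 15 → queue [4, 16, 17, 13, 12, 7]
Visit 4 → queue [16, 17, 13, 12, 7]
Visit 16; enqueue 6 → queue [17, 13, 12, 7, 6]
Visit 17 → queue [13, 12, 7, 6]
Visit 13 → queue [12, 7, 6]
Visit 12 → queue [7, 6]
Visit 7 → queue [6]
Visit 6 → queue []

Visit order: 8, 11, 10, 2, 14, 9, 5, 3, 1, 15, 4, 16, 17, 13, 12, 7, 6

17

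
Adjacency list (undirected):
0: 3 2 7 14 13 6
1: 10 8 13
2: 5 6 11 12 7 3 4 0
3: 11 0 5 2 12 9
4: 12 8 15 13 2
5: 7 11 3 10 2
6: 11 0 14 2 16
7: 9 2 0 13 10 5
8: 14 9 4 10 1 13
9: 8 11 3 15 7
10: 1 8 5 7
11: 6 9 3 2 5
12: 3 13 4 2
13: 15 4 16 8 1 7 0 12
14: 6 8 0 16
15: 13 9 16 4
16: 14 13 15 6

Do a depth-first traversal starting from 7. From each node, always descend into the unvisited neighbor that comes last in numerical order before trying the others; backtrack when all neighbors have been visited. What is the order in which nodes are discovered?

7, 13, 16, 15, 9, 11, 6, 14, 8, 10, 5, 3, 12, 4, 2, 0, 1

Visit 7
7 → 13
13 → 16
16 → 15
15 → 9
9 → 11
11 → 6
6 → 14
14 → 8
8 → 10
10 → 5
5 → 3
3 → 12
12 → 4
4 → 2
2 → 0
10 → 1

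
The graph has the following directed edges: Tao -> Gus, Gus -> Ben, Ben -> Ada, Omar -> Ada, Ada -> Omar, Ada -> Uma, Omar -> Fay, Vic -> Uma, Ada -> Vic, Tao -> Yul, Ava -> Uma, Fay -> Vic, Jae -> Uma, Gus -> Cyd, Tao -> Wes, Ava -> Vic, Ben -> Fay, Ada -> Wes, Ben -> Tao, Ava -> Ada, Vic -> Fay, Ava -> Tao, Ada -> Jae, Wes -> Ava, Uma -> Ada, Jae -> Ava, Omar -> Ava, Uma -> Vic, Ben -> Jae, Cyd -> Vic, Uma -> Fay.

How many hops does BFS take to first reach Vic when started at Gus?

2

Level 0: Gus
Level 1: Ben, Cyd
Level 2: Ada, Fay, Jae, Tao, Vic
Level 3: Ava, Omar, Uma, Wes, Yul
Vic first appears at level 2.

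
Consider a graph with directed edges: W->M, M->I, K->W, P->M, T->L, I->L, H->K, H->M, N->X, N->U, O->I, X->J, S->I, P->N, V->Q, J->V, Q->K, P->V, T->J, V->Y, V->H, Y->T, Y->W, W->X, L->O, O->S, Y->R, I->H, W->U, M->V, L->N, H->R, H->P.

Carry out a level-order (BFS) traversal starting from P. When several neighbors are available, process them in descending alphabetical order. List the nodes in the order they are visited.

P → V → N → M → Y → Q → H → X → U → I → W → T → R → K → J → L → O → S

Visit P; enqueue V, N, M → queue [V, N, M]
Visit V; enqueue Y, Q, H → queue [N, M, Y, Q, H]
Visit N; enqueue X, U → queue [M, Y, Q, H, X, U]
Visit M; enqueue I → queue [Y, Q, H, X, U, I]
Visit Y; enqueue W, T, R → queue [Q, H, X, U, I, W, T, R]
Visit Q; enqueue K → queue [H, X, U, I, W, T, R, K]
Visit H → queue [X, U, I, W, T, R, K]
Visit X; enqueue J → queue [U, I, W, T, R, K, J]
Visit U → queue [I, W, T, R, K, J]
Visit I; enqueue L → queue [W, T, R, K, J, L]
Visit W → queue [T, R, K, J, L]
Visit T → queue [R, K, J, L]
Visit R → queue [K, J, L]
Visit K → queue [J, L]
Visit J → queue [L]
Visit L; enqueue O → queue [O]
Visit O; enqueue S → queue [S]
Visit S → queue []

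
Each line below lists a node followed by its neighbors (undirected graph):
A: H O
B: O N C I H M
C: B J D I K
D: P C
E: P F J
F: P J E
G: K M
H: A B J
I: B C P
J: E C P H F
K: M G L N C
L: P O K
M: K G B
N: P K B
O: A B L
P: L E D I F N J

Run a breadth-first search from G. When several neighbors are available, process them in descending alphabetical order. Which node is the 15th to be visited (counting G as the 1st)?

F

Visit G; enqueue M, K → queue [M, K]
Visit M; enqueue B → queue [K, B]
Visit K; enqueue N, L, C → queue [B, N, L, C]
Visit B; enqueue O, I, H → queue [N, L, C, O, I, H]
Visit N; enqueue P → queue [L, C, O, I, H, P]
Visit L → queue [C, O, I, H, P]
Visit C; enqueue J, D → queue [O, I, H, P, J, D]
Visit O; enqueue A → queue [I, H, P, J, D, A]
Visit I → queue [H, P, J, D, A]
Visit H → queue [P, J, D, A]
Visit P; enqueue F, E → queue [J, D, A, F, E]
Visit J → queue [D, A, F, E]
Visit D → queue [A, F, E]
Visit A → queue [F, E]
Visit F → queue [E]
Visit E → queue []

Visit order: G, M, K, B, N, L, C, O, I, H, P, J, D, A, F, E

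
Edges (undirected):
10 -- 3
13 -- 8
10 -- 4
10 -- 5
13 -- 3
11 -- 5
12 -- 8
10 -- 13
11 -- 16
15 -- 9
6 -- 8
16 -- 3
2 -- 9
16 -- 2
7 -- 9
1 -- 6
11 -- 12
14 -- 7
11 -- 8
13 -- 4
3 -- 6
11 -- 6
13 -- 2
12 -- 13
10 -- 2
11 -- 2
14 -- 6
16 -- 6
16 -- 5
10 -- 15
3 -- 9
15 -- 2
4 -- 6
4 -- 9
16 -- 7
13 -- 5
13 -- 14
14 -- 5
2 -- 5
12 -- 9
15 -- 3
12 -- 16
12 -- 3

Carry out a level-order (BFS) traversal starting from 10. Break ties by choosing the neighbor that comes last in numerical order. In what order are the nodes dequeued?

Visit 10; enqueue 15, 13, 5, 4, 3, 2 → queue [15, 13, 5, 4, 3, 2]
Visit 15; enqueue 9 → queue [13, 5, 4, 3, 2, 9]
Visit 13; enqueue 14, 12, 8 → queue [5, 4, 3, 2, 9, 14, 12, 8]
Visit 5; enqueue 16, 11 → queue [4, 3, 2, 9, 14, 12, 8, 16, 11]
Visit 4; enqueue 6 → queue [3, 2, 9, 14, 12, 8, 16, 11, 6]
Visit 3 → queue [2, 9, 14, 12, 8, 16, 11, 6]
Visit 2 → queue [9, 14, 12, 8, 16, 11, 6]
Visit 9; enqueue 7 → queue [14, 12, 8, 16, 11, 6, 7]
Visit 14 → queue [12, 8, 16, 11, 6, 7]
Visit 12 → queue [8, 16, 11, 6, 7]
Visit 8 → queue [16, 11, 6, 7]
Visit 16 → queue [11, 6, 7]
Visit 11 → queue [6, 7]
Visit 6; enqueue 1 → queue [7, 1]
Visit 7 → queue [1]
Visit 1 → queue []

10 -> 15 -> 13 -> 5 -> 4 -> 3 -> 2 -> 9 -> 14 -> 12 -> 8 -> 16 -> 11 -> 6 -> 7 -> 1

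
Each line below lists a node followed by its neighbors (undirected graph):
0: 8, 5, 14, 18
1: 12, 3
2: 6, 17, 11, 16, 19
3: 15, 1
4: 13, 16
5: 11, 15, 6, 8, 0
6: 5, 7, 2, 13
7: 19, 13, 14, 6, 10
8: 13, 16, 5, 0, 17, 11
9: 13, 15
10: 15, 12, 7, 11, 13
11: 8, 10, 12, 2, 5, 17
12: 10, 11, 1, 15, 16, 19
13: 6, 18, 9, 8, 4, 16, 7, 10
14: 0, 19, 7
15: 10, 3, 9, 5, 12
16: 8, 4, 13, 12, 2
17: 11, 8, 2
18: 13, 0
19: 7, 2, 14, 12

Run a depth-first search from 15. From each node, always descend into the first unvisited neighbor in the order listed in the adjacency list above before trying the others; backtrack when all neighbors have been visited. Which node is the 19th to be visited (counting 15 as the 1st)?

Visit 15
15 → 10
10 → 12
12 → 11
11 → 8
8 → 13
13 → 6
6 → 5
5 → 0
0 → 14
14 → 19
19 → 7
19 → 2
2 → 17
2 → 16
16 → 4
0 → 18
13 → 9
12 → 1
1 → 3

Visit order: 15, 10, 12, 11, 8, 13, 6, 5, 0, 14, 19, 7, 2, 17, 16, 4, 18, 9, 1, 3

1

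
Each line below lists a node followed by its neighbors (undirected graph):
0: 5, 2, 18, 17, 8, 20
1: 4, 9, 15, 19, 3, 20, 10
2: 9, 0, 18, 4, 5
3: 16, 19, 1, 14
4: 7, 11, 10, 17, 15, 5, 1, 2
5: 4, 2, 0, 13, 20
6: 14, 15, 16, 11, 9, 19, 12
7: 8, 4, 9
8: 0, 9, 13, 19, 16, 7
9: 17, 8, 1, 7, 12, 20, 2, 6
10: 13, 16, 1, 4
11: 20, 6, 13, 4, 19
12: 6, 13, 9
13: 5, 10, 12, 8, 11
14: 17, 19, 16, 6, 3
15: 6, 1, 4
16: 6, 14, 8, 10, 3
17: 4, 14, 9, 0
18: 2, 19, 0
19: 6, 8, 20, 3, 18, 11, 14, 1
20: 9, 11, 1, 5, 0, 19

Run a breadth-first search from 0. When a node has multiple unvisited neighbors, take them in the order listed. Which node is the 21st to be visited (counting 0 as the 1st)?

3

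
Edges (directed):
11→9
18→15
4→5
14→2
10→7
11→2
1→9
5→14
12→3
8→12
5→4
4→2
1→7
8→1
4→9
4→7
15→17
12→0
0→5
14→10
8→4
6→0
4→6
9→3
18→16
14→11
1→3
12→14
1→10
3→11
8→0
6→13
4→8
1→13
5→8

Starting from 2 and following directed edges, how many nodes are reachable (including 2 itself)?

1

BFS from 2 visits: 2
Reachable nodes: 1 of 19 total.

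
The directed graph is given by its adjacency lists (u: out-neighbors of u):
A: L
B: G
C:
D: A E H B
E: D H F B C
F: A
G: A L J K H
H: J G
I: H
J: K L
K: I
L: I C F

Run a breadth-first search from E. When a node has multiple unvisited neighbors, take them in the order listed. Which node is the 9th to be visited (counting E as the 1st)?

G

Visit E; enqueue D, H, F, B, C → queue [D, H, F, B, C]
Visit D; enqueue A → queue [H, F, B, C, A]
Visit H; enqueue J, G → queue [F, B, C, A, J, G]
Visit F → queue [B, C, A, J, G]
Visit B → queue [C, A, J, G]
Visit C → queue [A, J, G]
Visit A; enqueue L → queue [J, G, L]
Visit J; enqueue K → queue [G, L, K]
Visit G → queue [L, K]
Visit L; enqueue I → queue [K, I]
Visit K → queue [I]
Visit I → queue []

Visit order: E, D, H, F, B, C, A, J, G, L, K, I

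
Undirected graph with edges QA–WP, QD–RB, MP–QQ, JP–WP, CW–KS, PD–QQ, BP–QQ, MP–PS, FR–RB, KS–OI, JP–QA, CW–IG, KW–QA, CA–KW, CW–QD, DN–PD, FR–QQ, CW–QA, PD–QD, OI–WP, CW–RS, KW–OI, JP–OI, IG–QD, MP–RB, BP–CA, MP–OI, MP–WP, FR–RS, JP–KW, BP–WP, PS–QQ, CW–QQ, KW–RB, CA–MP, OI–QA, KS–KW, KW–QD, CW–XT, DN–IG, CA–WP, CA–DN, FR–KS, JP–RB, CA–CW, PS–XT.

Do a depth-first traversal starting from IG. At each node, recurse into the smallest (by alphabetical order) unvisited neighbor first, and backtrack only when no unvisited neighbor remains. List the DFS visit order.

Visit IG
IG → CW
CW → CA
CA → BP
BP → QQ
QQ → FR
FR → KS
KS → KW
KW → JP
JP → OI
OI → MP
MP → PS
PS → XT
MP → RB
RB → QD
QD → PD
PD → DN
MP → WP
WP → QA
FR → RS

IG -> CW -> CA -> BP -> QQ -> FR -> KS -> KW -> JP -> OI -> MP -> PS -> XT -> RB -> QD -> PD -> DN -> WP -> QA -> RS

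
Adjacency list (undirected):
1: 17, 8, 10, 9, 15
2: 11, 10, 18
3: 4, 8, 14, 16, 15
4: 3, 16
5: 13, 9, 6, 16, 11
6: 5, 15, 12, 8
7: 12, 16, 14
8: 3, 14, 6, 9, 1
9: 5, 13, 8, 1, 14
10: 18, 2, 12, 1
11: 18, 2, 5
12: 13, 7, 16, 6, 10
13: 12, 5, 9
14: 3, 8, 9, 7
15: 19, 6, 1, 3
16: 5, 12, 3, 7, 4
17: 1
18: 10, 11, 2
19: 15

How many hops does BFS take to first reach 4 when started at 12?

2

Level 0: 12
Level 1: 6, 7, 10, 13, 16
Level 2: 1, 2, 3, 4, 5, 8, 9, 14, 15, 18
Level 3: 11, 17, 19
4 first appears at level 2.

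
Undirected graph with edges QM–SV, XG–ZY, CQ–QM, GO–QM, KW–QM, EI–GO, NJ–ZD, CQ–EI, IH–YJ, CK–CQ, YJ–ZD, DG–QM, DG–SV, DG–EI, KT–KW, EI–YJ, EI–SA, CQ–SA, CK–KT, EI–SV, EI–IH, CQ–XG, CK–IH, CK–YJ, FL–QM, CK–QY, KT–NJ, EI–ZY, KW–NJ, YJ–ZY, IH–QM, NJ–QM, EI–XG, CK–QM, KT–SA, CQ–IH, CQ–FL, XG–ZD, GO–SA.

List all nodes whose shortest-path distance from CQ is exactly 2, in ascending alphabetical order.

DG, GO, KT, KW, NJ, QY, SV, YJ, ZD, ZY

Level 0: CQ
Level 1: CK, EI, FL, IH, QM, SA, XG
Level 2: DG, GO, KT, KW, NJ, QY, SV, YJ, ZD, ZY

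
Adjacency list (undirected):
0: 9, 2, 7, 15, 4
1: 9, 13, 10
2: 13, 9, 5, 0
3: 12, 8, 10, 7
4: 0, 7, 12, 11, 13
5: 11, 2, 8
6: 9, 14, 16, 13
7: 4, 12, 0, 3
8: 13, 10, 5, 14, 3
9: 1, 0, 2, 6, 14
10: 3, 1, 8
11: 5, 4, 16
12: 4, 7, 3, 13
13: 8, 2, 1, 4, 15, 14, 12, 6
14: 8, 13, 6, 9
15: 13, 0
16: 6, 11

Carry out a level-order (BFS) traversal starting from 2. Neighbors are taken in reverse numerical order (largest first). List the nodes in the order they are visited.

2, 13, 9, 5, 0, 15, 14, 12, 8, 6, 4, 1, 11, 7, 3, 10, 16

Visit 2; enqueue 13, 9, 5, 0 → queue [13, 9, 5, 0]
Visit 13; enqueue 15, 14, 12, 8, 6, 4, 1 → queue [9, 5, 0, 15, 14, 12, 8, 6, 4, 1]
Visit 9 → queue [5, 0, 15, 14, 12, 8, 6, 4, 1]
Visit 5; enqueue 11 → queue [0, 15, 14, 12, 8, 6, 4, 1, 11]
Visit 0; enqueue 7 → queue [15, 14, 12, 8, 6, 4, 1, 11, 7]
Visit 15 → queue [14, 12, 8, 6, 4, 1, 11, 7]
Visit 14 → queue [12, 8, 6, 4, 1, 11, 7]
Visit 12; enqueue 3 → queue [8, 6, 4, 1, 11, 7, 3]
Visit 8; enqueue 10 → queue [6, 4, 1, 11, 7, 3, 10]
Visit 6; enqueue 16 → queue [4, 1, 11, 7, 3, 10, 16]
Visit 4 → queue [1, 11, 7, 3, 10, 16]
Visit 1 → queue [11, 7, 3, 10, 16]
Visit 11 → queue [7, 3, 10, 16]
Visit 7 → queue [3, 10, 16]
Visit 3 → queue [10, 16]
Visit 10 → queue [16]
Visit 16 → queue []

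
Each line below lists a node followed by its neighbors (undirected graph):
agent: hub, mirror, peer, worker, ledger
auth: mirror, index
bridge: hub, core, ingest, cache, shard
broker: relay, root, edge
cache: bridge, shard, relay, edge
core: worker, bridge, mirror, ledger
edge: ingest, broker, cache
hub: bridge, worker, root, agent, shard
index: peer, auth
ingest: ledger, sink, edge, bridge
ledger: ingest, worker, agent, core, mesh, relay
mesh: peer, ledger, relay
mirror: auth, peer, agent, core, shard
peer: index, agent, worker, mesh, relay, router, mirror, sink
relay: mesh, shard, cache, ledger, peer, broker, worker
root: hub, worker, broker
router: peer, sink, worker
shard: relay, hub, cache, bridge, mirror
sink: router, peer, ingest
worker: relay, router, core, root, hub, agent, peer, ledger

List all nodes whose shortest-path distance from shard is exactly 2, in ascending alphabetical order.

Level 0: shard
Level 1: bridge, cache, hub, mirror, relay
Level 2: agent, auth, broker, core, edge, ingest, ledger, mesh, peer, root, worker
Level 3: index, router, sink

agent, auth, broker, core, edge, ingest, ledger, mesh, peer, root, worker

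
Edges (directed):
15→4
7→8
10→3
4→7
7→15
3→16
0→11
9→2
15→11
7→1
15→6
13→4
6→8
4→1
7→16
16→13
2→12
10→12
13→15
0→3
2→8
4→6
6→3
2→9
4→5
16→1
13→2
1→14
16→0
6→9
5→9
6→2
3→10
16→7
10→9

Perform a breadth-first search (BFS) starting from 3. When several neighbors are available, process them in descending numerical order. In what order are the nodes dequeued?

3 16 10 13 7 1 0 12 9 15 4 2 8 14 11 6 5

Visit 3; enqueue 16, 10 → queue [16, 10]
Visit 16; enqueue 13, 7, 1, 0 → queue [10, 13, 7, 1, 0]
Visit 10; enqueue 12, 9 → queue [13, 7, 1, 0, 12, 9]
Visit 13; enqueue 15, 4, 2 → queue [7, 1, 0, 12, 9, 15, 4, 2]
Visit 7; enqueue 8 → queue [1, 0, 12, 9, 15, 4, 2, 8]
Visit 1; enqueue 14 → queue [0, 12, 9, 15, 4, 2, 8, 14]
Visit 0; enqueue 11 → queue [12, 9, 15, 4, 2, 8, 14, 11]
Visit 12 → queue [9, 15, 4, 2, 8, 14, 11]
Visit 9 → queue [15, 4, 2, 8, 14, 11]
Visit 15; enqueue 6 → queue [4, 2, 8, 14, 11, 6]
Visit 4; enqueue 5 → queue [2, 8, 14, 11, 6, 5]
Visit 2 → queue [8, 14, 11, 6, 5]
Visit 8 → queue [14, 11, 6, 5]
Visit 14 → queue [11, 6, 5]
Visit 11 → queue [6, 5]
Visit 6 → queue [5]
Visit 5 → queue []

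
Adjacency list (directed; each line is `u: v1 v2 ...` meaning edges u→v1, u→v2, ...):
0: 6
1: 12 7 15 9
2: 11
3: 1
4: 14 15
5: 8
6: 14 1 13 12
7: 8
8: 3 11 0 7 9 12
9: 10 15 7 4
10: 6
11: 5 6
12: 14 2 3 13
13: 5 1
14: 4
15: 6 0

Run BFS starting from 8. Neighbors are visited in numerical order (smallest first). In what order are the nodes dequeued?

8 → 0 → 3 → 7 → 9 → 11 → 12 → 6 → 1 → 4 → 10 → 15 → 5 → 2 → 13 → 14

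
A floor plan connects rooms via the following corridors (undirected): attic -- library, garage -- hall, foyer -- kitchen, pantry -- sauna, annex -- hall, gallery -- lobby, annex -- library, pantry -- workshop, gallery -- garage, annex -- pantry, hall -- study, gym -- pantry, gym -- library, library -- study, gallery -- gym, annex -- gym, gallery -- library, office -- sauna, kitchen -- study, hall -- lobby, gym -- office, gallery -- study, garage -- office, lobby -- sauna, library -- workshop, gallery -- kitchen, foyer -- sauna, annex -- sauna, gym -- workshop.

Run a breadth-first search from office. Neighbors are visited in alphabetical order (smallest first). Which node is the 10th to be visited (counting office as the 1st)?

workshop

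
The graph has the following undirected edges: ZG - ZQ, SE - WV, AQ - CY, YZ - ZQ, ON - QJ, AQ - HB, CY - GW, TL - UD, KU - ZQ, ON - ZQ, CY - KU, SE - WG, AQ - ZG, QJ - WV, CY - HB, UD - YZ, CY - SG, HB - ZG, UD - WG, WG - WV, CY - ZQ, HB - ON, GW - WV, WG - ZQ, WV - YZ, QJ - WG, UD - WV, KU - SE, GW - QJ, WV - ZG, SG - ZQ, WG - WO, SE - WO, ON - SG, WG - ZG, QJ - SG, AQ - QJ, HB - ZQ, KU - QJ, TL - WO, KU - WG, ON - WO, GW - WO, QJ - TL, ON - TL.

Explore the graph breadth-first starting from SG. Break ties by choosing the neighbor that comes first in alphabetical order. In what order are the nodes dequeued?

Visit SG; enqueue CY, ON, QJ, ZQ → queue [CY, ON, QJ, ZQ]
Visit CY; enqueue AQ, GW, HB, KU → queue [ON, QJ, ZQ, AQ, GW, HB, KU]
Visit ON; enqueue TL, WO → queue [QJ, ZQ, AQ, GW, HB, KU, TL, WO]
Visit QJ; enqueue WG, WV → queue [ZQ, AQ, GW, HB, KU, TL, WO, WG, WV]
Visit ZQ; enqueue YZ, ZG → queue [AQ, GW, HB, KU, TL, WO, WG, WV, YZ, ZG]
Visit AQ → queue [GW, HB, KU, TL, WO, WG, WV, YZ, ZG]
Visit GW → queue [HB, KU, TL, WO, WG, WV, YZ, ZG]
Visit HB → queue [KU, TL, WO, WG, WV, YZ, ZG]
Visit KU; enqueue SE → queue [TL, WO, WG, WV, YZ, ZG, SE]
Visit TL; enqueue UD → queue [WO, WG, WV, YZ, ZG, SE, UD]
Visit WO → queue [WG, WV, YZ, ZG, SE, UD]
Visit WG → queue [WV, YZ, ZG, SE, UD]
Visit WV → queue [YZ, ZG, SE, UD]
Visit YZ → queue [ZG, SE, UD]
Visit ZG → queue [SE, UD]
Visit SE → queue [UD]
Visit UD → queue []

SG, CY, ON, QJ, ZQ, AQ, GW, HB, KU, TL, WO, WG, WV, YZ, ZG, SE, UD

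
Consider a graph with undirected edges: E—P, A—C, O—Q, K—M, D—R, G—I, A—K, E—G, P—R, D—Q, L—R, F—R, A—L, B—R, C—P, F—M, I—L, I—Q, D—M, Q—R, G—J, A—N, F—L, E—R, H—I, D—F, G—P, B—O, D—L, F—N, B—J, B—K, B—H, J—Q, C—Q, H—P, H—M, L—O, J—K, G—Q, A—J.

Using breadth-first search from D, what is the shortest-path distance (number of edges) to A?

Level 0: D
Level 1: F, L, M, Q, R
Level 2: A, B, C, E, G, H, I, J, K, N, O, P
A first appears at level 2.

2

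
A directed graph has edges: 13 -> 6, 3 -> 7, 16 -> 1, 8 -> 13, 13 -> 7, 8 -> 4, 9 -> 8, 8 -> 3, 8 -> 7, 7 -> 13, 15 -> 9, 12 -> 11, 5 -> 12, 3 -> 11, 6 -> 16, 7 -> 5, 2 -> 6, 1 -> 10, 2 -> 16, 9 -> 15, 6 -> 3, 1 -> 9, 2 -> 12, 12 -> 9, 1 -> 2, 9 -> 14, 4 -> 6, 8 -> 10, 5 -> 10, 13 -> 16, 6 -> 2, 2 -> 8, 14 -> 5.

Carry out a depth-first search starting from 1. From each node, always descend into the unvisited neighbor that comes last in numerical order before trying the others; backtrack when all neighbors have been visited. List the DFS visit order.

1, 10, 9, 15, 14, 5, 12, 11, 8, 13, 16, 7, 6, 3, 2, 4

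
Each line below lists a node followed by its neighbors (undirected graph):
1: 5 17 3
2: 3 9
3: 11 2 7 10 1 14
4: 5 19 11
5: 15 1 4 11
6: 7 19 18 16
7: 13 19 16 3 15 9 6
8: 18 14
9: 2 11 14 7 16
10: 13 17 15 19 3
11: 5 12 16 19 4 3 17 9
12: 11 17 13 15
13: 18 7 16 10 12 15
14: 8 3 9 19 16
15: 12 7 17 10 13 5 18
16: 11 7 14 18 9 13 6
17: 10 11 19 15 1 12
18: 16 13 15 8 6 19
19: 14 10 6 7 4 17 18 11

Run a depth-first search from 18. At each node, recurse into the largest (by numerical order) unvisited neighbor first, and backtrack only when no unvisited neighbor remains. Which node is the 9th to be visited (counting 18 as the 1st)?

11

Visit 18
18 → 19
19 → 17
17 → 15
15 → 13
13 → 16
16 → 14
14 → 9
9 → 11
11 → 12
11 → 5
5 → 4
5 → 1
1 → 3
3 → 10
3 → 7
7 → 6
3 → 2
14 → 8

Visit order: 18, 19, 17, 15, 13, 16, 14, 9, 11, 12, 5, 4, 1, 3, 10, 7, 6, 2, 8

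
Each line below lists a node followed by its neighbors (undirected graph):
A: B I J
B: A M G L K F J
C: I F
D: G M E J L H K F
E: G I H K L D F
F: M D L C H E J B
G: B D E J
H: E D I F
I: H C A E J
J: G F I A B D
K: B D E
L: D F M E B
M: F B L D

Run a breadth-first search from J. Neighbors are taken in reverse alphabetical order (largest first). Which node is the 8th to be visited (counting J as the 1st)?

H

Visit J; enqueue I, G, F, D, B, A → queue [I, G, F, D, B, A]
Visit I; enqueue H, E, C → queue [G, F, D, B, A, H, E, C]
Visit G → queue [F, D, B, A, H, E, C]
Visit F; enqueue M, L → queue [D, B, A, H, E, C, M, L]
Visit D; enqueue K → queue [B, A, H, E, C, M, L, K]
Visit B → queue [A, H, E, C, M, L, K]
Visit A → queue [H, E, C, M, L, K]
Visit H → queue [E, C, M, L, K]
Visit E → queue [C, M, L, K]
Visit C → queue [M, L, K]
Visit M → queue [L, K]
Visit L → queue [K]
Visit K → queue []

Visit order: J, I, G, F, D, B, A, H, E, C, M, L, K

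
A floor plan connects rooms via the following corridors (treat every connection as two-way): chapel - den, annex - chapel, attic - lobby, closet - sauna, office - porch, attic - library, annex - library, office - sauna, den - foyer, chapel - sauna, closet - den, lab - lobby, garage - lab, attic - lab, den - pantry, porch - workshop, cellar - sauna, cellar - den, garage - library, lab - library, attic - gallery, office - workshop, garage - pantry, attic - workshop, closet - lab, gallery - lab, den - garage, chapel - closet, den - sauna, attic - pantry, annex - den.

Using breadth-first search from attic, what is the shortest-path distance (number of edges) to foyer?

Level 0: attic
Level 1: gallery, lab, library, lobby, pantry, workshop
Level 2: annex, closet, den, garage, office, porch
Level 3: cellar, chapel, foyer, sauna
foyer first appears at level 3.

3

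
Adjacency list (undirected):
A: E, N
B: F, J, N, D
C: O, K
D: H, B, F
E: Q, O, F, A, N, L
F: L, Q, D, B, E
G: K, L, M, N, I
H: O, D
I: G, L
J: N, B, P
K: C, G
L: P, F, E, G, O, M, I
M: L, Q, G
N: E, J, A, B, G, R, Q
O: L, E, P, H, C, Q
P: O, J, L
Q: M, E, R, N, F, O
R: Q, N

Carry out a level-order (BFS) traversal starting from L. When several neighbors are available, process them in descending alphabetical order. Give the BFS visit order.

Visit L; enqueue P, O, M, I, G, F, E → queue [P, O, M, I, G, F, E]
Visit P; enqueue J → queue [O, M, I, G, F, E, J]
Visit O; enqueue Q, H, C → queue [M, I, G, F, E, J, Q, H, C]
Visit M → queue [I, G, F, E, J, Q, H, C]
Visit I → queue [G, F, E, J, Q, H, C]
Visit G; enqueue N, K → queue [F, E, J, Q, H, C, N, K]
Visit F; enqueue D, B → queue [E, J, Q, H, C, N, K, D, B]
Visit E; enqueue A → queue [J, Q, H, C, N, K, D, B, A]
Visit J → queue [Q, H, C, N, K, D, B, A]
Visit Q; enqueue R → queue [H, C, N, K, D, B, A, R]
Visit H → queue [C, N, K, D, B, A, R]
Visit C → queue [N, K, D, B, A, R]
Visit N → queue [K, D, B, A, R]
Visit K → queue [D, B, A, R]
Visit D → queue [B, A, R]
Visit B → queue [A, R]
Visit A → queue [R]
Visit R → queue []

L → P → O → M → I → G → F → E → J → Q → H → C → N → K → D → B → A → R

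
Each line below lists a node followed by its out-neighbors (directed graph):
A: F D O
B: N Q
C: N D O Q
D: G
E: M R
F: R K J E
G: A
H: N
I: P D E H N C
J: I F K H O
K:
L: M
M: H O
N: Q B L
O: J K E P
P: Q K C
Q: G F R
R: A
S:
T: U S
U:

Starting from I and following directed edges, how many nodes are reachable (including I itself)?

BFS from I visits: I, P, D, E, H, N, C, Q, K, G, M, R, B, L, O, F, A, J
Reachable nodes: 18 of 21 total.

18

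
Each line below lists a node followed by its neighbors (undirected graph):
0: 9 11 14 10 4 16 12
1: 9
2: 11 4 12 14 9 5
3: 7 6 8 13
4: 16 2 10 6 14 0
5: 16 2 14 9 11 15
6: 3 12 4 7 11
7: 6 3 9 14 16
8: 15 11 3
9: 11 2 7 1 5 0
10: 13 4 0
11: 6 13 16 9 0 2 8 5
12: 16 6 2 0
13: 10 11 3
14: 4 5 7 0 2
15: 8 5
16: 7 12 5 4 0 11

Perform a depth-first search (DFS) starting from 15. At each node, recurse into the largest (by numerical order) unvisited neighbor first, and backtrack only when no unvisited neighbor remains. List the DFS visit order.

15, 8, 11, 16, 12, 6, 7, 14, 5, 9, 2, 4, 10, 13, 3, 0, 1

Visit 15
15 → 8
8 → 11
11 → 16
16 → 12
12 → 6
6 → 7
7 → 14
14 → 5
5 → 9
9 → 2
2 → 4
4 → 10
10 → 13
13 → 3
10 → 0
9 → 1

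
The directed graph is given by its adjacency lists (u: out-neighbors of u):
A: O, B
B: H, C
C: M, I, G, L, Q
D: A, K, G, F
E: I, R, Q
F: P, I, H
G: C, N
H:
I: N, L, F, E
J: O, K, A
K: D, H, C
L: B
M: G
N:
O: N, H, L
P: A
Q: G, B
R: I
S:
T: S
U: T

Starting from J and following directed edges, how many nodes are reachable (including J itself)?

BFS from J visits: J, O, K, A, N, H, L, D, C, B, G, F, M, I, Q, P, E, R
Reachable nodes: 18 of 21 total.

18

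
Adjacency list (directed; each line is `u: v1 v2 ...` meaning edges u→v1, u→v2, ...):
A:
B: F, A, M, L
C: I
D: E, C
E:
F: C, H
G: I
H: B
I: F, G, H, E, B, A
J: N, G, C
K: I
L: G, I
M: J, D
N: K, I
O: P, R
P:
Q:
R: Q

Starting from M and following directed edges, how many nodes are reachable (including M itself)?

BFS from M visits: M, J, D, N, G, C, E, K, I, H, F, B, A, L
Reachable nodes: 14 of 18 total.

14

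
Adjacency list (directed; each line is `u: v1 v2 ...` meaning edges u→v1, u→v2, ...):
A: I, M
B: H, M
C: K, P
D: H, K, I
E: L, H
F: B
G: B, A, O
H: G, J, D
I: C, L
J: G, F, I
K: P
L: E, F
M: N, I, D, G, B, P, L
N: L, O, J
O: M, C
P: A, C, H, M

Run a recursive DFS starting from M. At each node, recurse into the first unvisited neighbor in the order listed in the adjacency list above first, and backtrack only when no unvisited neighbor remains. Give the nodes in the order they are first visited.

Visit M
M → N
N → L
L → E
E → H
H → G
G → B
G → A
A → I
I → C
C → K
K → P
G → O
H → J
J → F
H → D

M, N, L, E, H, G, B, A, I, C, K, P, O, J, F, D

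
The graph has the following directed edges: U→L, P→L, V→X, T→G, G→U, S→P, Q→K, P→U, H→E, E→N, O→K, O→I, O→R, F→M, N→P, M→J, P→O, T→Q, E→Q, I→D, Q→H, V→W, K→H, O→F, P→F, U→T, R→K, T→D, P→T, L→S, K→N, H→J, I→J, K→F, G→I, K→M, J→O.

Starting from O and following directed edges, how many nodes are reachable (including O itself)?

BFS from O visits: O, F, I, K, R, M, D, J, H, N, E, P, Q, L, T, U, S, G
Reachable nodes: 18 of 21 total.

18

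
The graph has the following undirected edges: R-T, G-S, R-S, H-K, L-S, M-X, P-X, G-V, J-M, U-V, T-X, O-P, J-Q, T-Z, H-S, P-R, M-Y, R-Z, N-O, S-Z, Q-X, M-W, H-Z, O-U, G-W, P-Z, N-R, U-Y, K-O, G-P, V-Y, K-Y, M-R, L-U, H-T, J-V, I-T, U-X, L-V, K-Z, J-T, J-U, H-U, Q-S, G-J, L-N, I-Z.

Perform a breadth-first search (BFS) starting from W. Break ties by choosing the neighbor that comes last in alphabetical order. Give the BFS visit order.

W M G Y X R J V S P U K T Q Z N L H O I

Visit W; enqueue M, G → queue [M, G]
Visit M; enqueue Y, X, R, J → queue [G, Y, X, R, J]
Visit G; enqueue V, S, P → queue [Y, X, R, J, V, S, P]
Visit Y; enqueue U, K → queue [X, R, J, V, S, P, U, K]
Visit X; enqueue T, Q → queue [R, J, V, S, P, U, K, T, Q]
Visit R; enqueue Z, N → queue [J, V, S, P, U, K, T, Q, Z, N]
Visit J → queue [V, S, P, U, K, T, Q, Z, N]
Visit V; enqueue L → queue [S, P, U, K, T, Q, Z, N, L]
Visit S; enqueue H → queue [P, U, K, T, Q, Z, N, L, H]
Visit P; enqueue O → queue [U, K, T, Q, Z, N, L, H, O]
Visit U → queue [K, T, Q, Z, N, L, H, O]
Visit K → queue [T, Q, Z, N, L, H, O]
Visit T; enqueue I → queue [Q, Z, N, L, H, O, I]
Visit Q → queue [Z, N, L, H, O, I]
Visit Z → queue [N, L, H, O, I]
Visit N → queue [L, H, O, I]
Visit L → queue [H, O, I]
Visit H → queue [O, I]
Visit O → queue [I]
Visit I → queue []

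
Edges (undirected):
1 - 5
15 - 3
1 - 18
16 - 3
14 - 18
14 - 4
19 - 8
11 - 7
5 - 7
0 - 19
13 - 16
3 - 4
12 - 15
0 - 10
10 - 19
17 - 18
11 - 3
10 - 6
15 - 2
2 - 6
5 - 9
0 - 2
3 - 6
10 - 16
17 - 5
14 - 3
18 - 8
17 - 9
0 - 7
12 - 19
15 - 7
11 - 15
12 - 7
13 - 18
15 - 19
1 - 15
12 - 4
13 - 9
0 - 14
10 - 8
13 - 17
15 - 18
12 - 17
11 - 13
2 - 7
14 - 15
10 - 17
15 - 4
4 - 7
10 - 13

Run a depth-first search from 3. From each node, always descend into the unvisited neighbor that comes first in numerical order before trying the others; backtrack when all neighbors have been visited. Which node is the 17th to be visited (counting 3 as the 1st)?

17

Visit 3
3 → 4
4 → 7
7 → 0
0 → 2
2 → 6
6 → 10
10 → 8
8 → 18
18 → 1
1 → 5
5 → 9
9 → 13
13 → 11
11 → 15
15 → 12
12 → 17
12 → 19
15 → 14
13 → 16

Visit order: 3, 4, 7, 0, 2, 6, 10, 8, 18, 1, 5, 9, 13, 11, 15, 12, 17, 19, 14, 16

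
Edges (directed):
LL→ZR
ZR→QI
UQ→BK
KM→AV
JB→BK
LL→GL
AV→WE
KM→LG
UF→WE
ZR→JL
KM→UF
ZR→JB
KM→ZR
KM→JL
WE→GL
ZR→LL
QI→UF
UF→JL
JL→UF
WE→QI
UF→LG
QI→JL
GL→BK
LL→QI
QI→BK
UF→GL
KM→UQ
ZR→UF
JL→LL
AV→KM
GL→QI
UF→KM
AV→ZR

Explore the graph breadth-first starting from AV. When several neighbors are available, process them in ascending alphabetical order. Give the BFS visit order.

Visit AV; enqueue KM, WE, ZR → queue [KM, WE, ZR]
Visit KM; enqueue JL, LG, UF, UQ → queue [WE, ZR, JL, LG, UF, UQ]
Visit WE; enqueue GL, QI → queue [ZR, JL, LG, UF, UQ, GL, QI]
Visit ZR; enqueue JB, LL → queue [JL, LG, UF, UQ, GL, QI, JB, LL]
Visit JL → queue [LG, UF, UQ, GL, QI, JB, LL]
Visit LG → queue [UF, UQ, GL, QI, JB, LL]
Visit UF → queue [UQ, GL, QI, JB, LL]
Visit UQ; enqueue BK → queue [GL, QI, JB, LL, BK]
Visit GL → queue [QI, JB, LL, BK]
Visit QI → queue [JB, LL, BK]
Visit JB → queue [LL, BK]
Visit LL → queue [BK]
Visit BK → queue []

AV → KM → WE → ZR → JL → LG → UF → UQ → GL → QI → JB → LL → BK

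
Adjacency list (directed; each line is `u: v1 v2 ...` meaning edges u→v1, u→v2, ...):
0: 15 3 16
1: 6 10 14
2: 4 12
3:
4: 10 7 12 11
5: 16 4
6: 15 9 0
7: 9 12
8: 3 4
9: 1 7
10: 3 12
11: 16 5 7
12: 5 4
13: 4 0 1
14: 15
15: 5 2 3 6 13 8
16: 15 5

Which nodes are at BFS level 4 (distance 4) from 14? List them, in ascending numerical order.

Level 0: 14
Level 1: 15
Level 2: 2, 3, 5, 6, 8, 13
Level 3: 0, 1, 4, 9, 12, 16
Level 4: 7, 10, 11

7, 10, 11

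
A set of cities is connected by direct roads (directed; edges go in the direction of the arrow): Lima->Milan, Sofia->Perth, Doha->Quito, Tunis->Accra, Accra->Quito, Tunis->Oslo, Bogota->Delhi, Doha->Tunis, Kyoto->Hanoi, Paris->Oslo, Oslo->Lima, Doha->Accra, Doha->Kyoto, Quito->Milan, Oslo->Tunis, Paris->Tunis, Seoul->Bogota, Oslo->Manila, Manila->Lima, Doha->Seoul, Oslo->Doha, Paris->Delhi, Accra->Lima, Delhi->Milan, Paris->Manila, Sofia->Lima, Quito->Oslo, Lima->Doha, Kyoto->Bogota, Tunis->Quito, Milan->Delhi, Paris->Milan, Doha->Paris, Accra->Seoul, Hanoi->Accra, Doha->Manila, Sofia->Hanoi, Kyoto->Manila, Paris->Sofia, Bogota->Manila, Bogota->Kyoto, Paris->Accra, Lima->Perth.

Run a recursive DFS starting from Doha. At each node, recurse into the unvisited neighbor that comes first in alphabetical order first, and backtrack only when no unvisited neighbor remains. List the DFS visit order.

Visit Doha
Doha → Accra
Accra → Lima
Lima → Milan
Milan → Delhi
Lima → Perth
Accra → Quito
Quito → Oslo
Oslo → Manila
Oslo → Tunis
Accra → Seoul
Seoul → Bogota
Bogota → Kyoto
Kyoto → Hanoi
Doha → Paris
Paris → Sofia

Doha → Accra → Lima → Milan → Delhi → Perth → Quito → Oslo → Manila → Tunis → Seoul → Bogota → Kyoto → Hanoi → Paris → Sofia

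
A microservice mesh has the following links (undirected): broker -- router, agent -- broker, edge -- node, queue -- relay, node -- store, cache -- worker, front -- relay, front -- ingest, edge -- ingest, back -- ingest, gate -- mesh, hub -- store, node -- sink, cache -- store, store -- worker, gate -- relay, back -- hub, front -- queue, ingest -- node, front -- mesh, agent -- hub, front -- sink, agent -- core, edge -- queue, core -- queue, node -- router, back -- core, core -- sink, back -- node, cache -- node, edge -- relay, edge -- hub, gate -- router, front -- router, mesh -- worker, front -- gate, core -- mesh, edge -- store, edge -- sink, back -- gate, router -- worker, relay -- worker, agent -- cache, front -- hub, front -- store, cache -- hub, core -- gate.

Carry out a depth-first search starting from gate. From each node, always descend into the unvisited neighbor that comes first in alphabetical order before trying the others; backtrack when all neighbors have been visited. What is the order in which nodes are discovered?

Visit gate
gate → back
back → core
core → agent
agent → broker
broker → router
router → front
front → hub
hub → cache
cache → node
node → edge
edge → ingest
edge → queue
queue → relay
relay → worker
worker → mesh
worker → store
edge → sink

gate, back, core, agent, broker, router, front, hub, cache, node, edge, ingest, queue, relay, worker, mesh, store, sink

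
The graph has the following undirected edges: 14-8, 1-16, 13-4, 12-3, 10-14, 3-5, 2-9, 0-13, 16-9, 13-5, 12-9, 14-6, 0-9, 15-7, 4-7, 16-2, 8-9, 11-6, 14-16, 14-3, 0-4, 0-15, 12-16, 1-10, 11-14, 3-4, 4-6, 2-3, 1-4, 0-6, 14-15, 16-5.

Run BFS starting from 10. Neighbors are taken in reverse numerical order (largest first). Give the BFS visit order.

10 -> 14 -> 1 -> 16 -> 15 -> 11 -> 8 -> 6 -> 3 -> 4 -> 12 -> 9 -> 5 -> 2 -> 7 -> 0 -> 13

Visit 10; enqueue 14, 1 → queue [14, 1]
Visit 14; enqueue 16, 15, 11, 8, 6, 3 → queue [1, 16, 15, 11, 8, 6, 3]
Visit 1; enqueue 4 → queue [16, 15, 11, 8, 6, 3, 4]
Visit 16; enqueue 12, 9, 5, 2 → queue [15, 11, 8, 6, 3, 4, 12, 9, 5, 2]
Visit 15; enqueue 7, 0 → queue [11, 8, 6, 3, 4, 12, 9, 5, 2, 7, 0]
Visit 11 → queue [8, 6, 3, 4, 12, 9, 5, 2, 7, 0]
Visit 8 → queue [6, 3, 4, 12, 9, 5, 2, 7, 0]
Visit 6 → queue [3, 4, 12, 9, 5, 2, 7, 0]
Visit 3 → queue [4, 12, 9, 5, 2, 7, 0]
Visit 4; enqueue 13 → queue [12, 9, 5, 2, 7, 0, 13]
Visit 12 → queue [9, 5, 2, 7, 0, 13]
Visit 9 → queue [5, 2, 7, 0, 13]
Visit 5 → queue [2, 7, 0, 13]
Visit 2 → queue [7, 0, 13]
Visit 7 → queue [0, 13]
Visit 0 → queue [13]
Visit 13 → queue []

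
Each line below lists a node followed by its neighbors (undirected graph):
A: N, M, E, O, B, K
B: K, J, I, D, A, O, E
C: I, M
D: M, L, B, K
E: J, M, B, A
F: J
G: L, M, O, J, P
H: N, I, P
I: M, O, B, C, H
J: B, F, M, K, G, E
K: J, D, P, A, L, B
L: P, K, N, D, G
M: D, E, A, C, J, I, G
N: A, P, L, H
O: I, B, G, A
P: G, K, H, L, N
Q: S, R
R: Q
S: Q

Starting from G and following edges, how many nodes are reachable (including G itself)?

16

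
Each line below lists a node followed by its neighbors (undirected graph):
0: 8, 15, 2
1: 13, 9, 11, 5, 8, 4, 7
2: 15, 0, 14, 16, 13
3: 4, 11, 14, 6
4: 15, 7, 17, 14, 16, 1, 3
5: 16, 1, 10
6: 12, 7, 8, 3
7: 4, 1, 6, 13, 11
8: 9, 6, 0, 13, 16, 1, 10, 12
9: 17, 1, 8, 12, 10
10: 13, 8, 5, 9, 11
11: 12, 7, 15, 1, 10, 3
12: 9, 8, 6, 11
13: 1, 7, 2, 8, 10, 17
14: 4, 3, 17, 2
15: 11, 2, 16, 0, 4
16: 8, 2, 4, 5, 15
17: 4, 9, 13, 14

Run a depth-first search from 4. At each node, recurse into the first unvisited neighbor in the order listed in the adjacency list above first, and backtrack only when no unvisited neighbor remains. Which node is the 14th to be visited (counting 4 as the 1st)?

3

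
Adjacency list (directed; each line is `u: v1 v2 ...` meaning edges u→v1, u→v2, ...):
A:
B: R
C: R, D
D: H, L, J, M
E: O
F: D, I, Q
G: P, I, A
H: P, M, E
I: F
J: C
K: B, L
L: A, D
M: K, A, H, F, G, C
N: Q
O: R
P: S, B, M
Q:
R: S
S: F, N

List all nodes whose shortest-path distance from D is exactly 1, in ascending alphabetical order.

Level 0: D
Level 1: H, J, L, M
Level 2: A, C, E, F, G, K, P
Level 3: B, I, O, Q, R, S
Level 4: N

H, J, L, M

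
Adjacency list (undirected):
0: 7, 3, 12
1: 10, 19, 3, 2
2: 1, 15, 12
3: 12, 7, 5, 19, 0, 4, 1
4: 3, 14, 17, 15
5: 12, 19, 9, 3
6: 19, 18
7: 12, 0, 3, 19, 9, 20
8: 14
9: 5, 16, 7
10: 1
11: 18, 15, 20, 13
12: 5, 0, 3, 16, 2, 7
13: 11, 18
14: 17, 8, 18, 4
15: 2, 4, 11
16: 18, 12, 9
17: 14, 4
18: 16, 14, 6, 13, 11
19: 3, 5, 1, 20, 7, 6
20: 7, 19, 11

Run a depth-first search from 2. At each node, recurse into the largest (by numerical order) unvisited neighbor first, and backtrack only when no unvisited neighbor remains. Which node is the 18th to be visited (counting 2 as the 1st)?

0

Visit 2
2 → 15
15 → 11
11 → 20
20 → 19
19 → 7
7 → 12
12 → 16
16 → 18
18 → 14
14 → 17
17 → 4
4 → 3
3 → 5
5 → 9
3 → 1
1 → 10
3 → 0
14 → 8
18 → 13
18 → 6

Visit order: 2, 15, 11, 20, 19, 7, 12, 16, 18, 14, 17, 4, 3, 5, 9, 1, 10, 0, 8, 13, 6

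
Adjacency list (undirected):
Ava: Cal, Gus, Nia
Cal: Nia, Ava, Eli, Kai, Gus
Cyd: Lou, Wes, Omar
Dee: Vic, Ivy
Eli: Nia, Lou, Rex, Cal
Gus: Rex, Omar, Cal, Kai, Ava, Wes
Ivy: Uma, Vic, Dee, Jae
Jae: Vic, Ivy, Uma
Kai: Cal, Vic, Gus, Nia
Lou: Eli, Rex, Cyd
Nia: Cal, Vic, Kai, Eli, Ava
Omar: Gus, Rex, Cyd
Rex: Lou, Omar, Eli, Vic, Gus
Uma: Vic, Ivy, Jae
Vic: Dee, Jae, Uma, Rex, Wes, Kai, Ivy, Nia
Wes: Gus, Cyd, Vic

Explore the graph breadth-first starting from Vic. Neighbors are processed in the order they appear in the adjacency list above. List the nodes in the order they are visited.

Visit Vic; enqueue Dee, Jae, Uma, Rex, Wes, Kai, Ivy, Nia → queue [Dee, Jae, Uma, Rex, Wes, Kai, Ivy, Nia]
Visit Dee → queue [Jae, Uma, Rex, Wes, Kai, Ivy, Nia]
Visit Jae → queue [Uma, Rex, Wes, Kai, Ivy, Nia]
Visit Uma → queue [Rex, Wes, Kai, Ivy, Nia]
Visit Rex; enqueue Lou, Omar, Eli, Gus → queue [Wes, Kai, Ivy, Nia, Lou, Omar, Eli, Gus]
Visit Wes; enqueue Cyd → queue [Kai, Ivy, Nia, Lou, Omar, Eli, Gus, Cyd]
Visit Kai; enqueue Cal → queue [Ivy, Nia, Lou, Omar, Eli, Gus, Cyd, Cal]
Visit Ivy → queue [Nia, Lou, Omar, Eli, Gus, Cyd, Cal]
Visit Nia; enqueue Ava → queue [Lou, Omar, Eli, Gus, Cyd, Cal, Ava]
Visit Lou → queue [Omar, Eli, Gus, Cyd, Cal, Ava]
Visit Omar → queue [Eli, Gus, Cyd, Cal, Ava]
Visit Eli → queue [Gus, Cyd, Cal, Ava]
Visit Gus → queue [Cyd, Cal, Ava]
Visit Cyd → queue [Cal, Ava]
Visit Cal → queue [Ava]
Visit Ava → queue []

Vic → Dee → Jae → Uma → Rex → Wes → Kai → Ivy → Nia → Lou → Omar → Eli → Gus → Cyd → Cal → Ava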